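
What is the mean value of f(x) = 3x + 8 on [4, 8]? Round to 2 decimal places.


Average value = 1/(b-a) * integral from a to b of f(x) dx
First compute the integral of 3x + 8:
F(x) = (3/2)x^2 + 8x
F(8) = 3/2 * 64 + 8 * 8 = 160
F(4) = 3/2 * 16 + 8 * 4 = 56
Integral = 160 - 56 = 104
Average = 104 / (8 - 4) = 104 / 4
= 26 = 26.00

26.00


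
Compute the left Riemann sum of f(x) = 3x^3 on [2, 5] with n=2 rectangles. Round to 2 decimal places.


Left Riemann sum uses left endpoints of each subinterval.
Interval: [2, 5], n = 2
dx = (5 - 2) / 2 = 3/2
Left endpoints: [2, 7/2]
f values: [24, 1029/8]
Sum = dx * (sum of f values)
= 3/2 * 1221/8
= 3663/16 ≈ 228.94

228.94


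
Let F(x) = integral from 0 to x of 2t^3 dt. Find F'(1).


By the Fundamental Theorem of Calculus (Part 1):
If F(x) = integral from 0 to x of f(t) dt, then F'(x) = f(x)
Here f(t) = 2t^3
So F'(x) = 2x^3
Evaluate at x = 1:
F'(1) = 2 * 1^3
= 2 * 1
= 2

2


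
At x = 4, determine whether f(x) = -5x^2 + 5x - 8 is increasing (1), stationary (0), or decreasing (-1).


Compute f'(x) to determine behavior:
f'(x) = -10x + 5
f'(4) = -10 * 4 + 5
= -40 + 5
= -35
Since f'(4) < 0, the function is decreasing (-1)

-1


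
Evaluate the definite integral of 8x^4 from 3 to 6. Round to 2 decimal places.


Find the antiderivative of 8x^4:
F(x) = 8/5 * x^5
Apply the Fundamental Theorem of Calculus:
F(6) - F(3)
= 8/5 * 6^5 - 8/5 * 3^5
= 8/5 * (7776 - 243)
= 8/5 * 7533
= 60264/5 = 12052.80

12052.80


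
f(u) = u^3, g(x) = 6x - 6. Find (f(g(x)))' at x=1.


Using the chain rule: (f(g(x)))' = f'(g(x)) * g'(x)
First, find g(1):
g(1) = 6 * 1 - 6 = 0
Next, f'(u) = 3u^2
And g'(x) = 6
So f'(g(1)) * g'(1)
= 3 * 0^2 * 6
= 3 * 0 * 6
= 0

0


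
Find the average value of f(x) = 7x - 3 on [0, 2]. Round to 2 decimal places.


Average value = 1/(b-a) * integral from a to b of f(x) dx
First compute the integral of 7x - 3:
F(x) = (7/2)x^2 - 3x
F(2) = 7/2 * 4 - 3 * 2 = 8
F(0) = 7/2 * 0 - 3 * 0 = 0
Integral = 8 - 0 = 8
Average = 8 / (2 - 0) = 8 / 2
= 4 = 4.00

4.00


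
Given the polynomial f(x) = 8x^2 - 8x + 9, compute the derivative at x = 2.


Differentiate term by term using power and sum rules:
f(x) = 8x^2 - 8x + 9
f'(x) = 16x - 8
Substitute x = 2:
f'(2) = 16 * 2 - 8
= 32 - 8
= 24

24


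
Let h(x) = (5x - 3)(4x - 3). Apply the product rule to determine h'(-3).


Let u(x) = 5x - 3 and v(x) = 4x - 3
u'(x) = 5
v'(x) = 4
Product rule: h'(x) = u'(x)*v(x) + u(x)*v'(x)
= 5 * (4x - 3) + (5x - 3) * 4
At x = -3:
u(-3) = 5 * (-3) - 3 = -18
v(-3) = 4 * (-3) - 3 = -15
h'(-3) = 5 * (-15) + (-18) * 4
= -75 - 72
= -147

-147


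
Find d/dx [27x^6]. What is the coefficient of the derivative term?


We apply the power rule: d/dx [ax^n] = a*n * x^(n-1)
d/dx [27x^6]
= 27 * 6 * x^(6-1)
= 162x^5
The coefficient is 162

162


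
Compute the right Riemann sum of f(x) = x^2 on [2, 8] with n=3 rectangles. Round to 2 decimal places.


Right Riemann sum uses right endpoints of each subinterval.
Interval: [2, 8], n = 3
dx = (8 - 2) / 3 = 2
Right endpoints: [4, 6, 8]
f values: [16, 36, 64]
Sum = dx * (sum of f values)
= 2 * 116
= 232 = 232.00

232.00


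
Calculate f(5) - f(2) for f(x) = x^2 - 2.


Net change = f(b) - f(a)
f(x) = x^2 - 2
Compute f(5):
f(5) = 1 * 5^2 + 0 * 5 - 2
= 25 + 0 - 2
= 23
Compute f(2):
f(2) = 1 * 2^2 + 0 * 2 - 2
= 4 + 0 - 2
= 2
Net change = 23 - 2 = 21

21


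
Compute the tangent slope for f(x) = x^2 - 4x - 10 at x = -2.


The slope of the tangent line equals f'(x) at the point.
f(x) = x^2 - 4x - 10
f'(x) = 2x - 4
At x = -2:
f'(-2) = 2 * (-2) - 4
= -4 - 4
= -8

-8


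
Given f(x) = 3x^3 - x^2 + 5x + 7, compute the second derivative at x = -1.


First derivative:
f'(x) = 9x^2 - 2x + 5
Second derivative:
f''(x) = 18x - 2
Substitute x = -1:
f''(-1) = 18 * (-1) - 2
= -18 - 2
= -20

-20


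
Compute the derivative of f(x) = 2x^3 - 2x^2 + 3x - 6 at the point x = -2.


Differentiate f(x) = 2x^3 - 2x^2 + 3x - 6 term by term:
f'(x) = 6x^2 - 4x + 3
Substitute x = -2:
f'(-2) = 6 * (-2)^2 - 4 * (-2) + 3
= 24 + 8 + 3
= 35

35


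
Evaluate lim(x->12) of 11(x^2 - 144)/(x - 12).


Direct substitution gives 0/0, so we factor the numerator.
Factor: 11(x^2 - 144) = 11 * (x - 12)(x + 12)
Cancel the common factor (x - 12):
11(x^2 - 144)/(x - 12) = 11 * (x + 12)
Now substitute x = 12:
= 11 * (12 + 12) = 264

264


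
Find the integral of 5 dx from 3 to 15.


The integral of a constant k over [a, b] equals k * (b - a).
integral from 3 to 15 of 5 dx
= 5 * (15 - 3)
= 5 * 12
= 60

60


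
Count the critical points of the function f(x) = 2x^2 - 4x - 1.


Find where f'(x) = 0:
f'(x) = 4x - 4
Set f'(x) = 0:
4x - 4 = 0
x = 4 / 4 = 1
This is a linear equation in x, so there is exactly one solution.
Number of critical points: 1

1


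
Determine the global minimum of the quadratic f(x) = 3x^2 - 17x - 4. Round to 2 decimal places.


For a quadratic f(x) = ax^2 + bx + c with a > 0, the minimum is at the vertex.
Vertex x-coordinate: x = -b/(2a)
x = -(-17) / (2 * 3)
x = 17/6
Substitute back to find the minimum value:
f(17/6) = 3 * (17/6)^2 - 17 * (17/6) - 4
= 289/12 - 289/6 - 4
= -337/12 ≈ -28.08

-28.08


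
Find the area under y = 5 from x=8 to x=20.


The area under a constant function y = 5 is a rectangle.
Width = 20 - 8 = 12
Height = 5
Area = width * height
= 12 * 5
= 60

60


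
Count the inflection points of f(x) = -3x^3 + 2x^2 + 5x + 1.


Inflection points occur where f''(x) = 0 and concavity changes.
f(x) = -3x^3 + 2x^2 + 5x + 1
f'(x) = -9x^2 + 4x + 5
f''(x) = -18x + 4
Set f''(x) = 0:
-18x + 4 = 0
x = -4 / (-18) = 2/9
Since f''(x) is linear (degree 1), it changes sign at this point.
Therefore there is exactly 1 inflection point.

1


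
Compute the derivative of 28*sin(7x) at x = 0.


Apply the chain rule to differentiate 28*sin(7x):
d/dx [28*sin(7x)]
= 28 * cos(7x) * d/dx(7x)
= 28 * 7 * cos(7x)
= 196 * cos(7x)
Evaluate at x = 0:
= 196 * cos(0)
= 196 * 1
= 196

196


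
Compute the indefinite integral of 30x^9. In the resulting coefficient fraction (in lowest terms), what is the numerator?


Apply the power rule for integration:
integral of ax^n dx = a/(n+1) * x^(n+1) + C
integral of 30x^9 dx
= 30/10 * x^10 + C
= 3 * x^10 + C
The coefficient in lowest terms is 3 = 3/1, so its numerator is 3

3


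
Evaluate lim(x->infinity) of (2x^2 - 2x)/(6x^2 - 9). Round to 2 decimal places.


For limits at infinity with equal-degree polynomials,
we compare leading coefficients.
Numerator leading term: 2x^2
Denominator leading term: 6x^2
Divide both by x^2:
lim = (2 - 2/x) / (6 - 9/x^2)
As x -> infinity, the 1/x and 1/x^2 terms vanish:
= 2/6 = 1/3 ≈ 0.33

0.33


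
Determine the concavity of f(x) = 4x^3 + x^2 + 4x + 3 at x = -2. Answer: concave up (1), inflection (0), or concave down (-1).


Concavity is determined by the sign of f''(x).
f(x) = 4x^3 + x^2 + 4x + 3
f'(x) = 12x^2 + 2x + 4
f''(x) = 24x + 2
f''(-2) = 24 * (-2) + 2
= -48 + 2
= -46
Since f''(-2) < 0, the function is concave down (-1)

-1


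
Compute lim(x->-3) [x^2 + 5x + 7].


Since polynomials are continuous, we use direct substitution.
lim(x->-3) of x^2 + 5x + 7
= 1 * (-3)^2 + 5 * (-3) + 7
= 9 - 15 + 7
= 1

1


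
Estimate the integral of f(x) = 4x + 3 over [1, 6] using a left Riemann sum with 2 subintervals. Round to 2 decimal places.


Left Riemann sum uses left endpoints of each subinterval.
Interval: [1, 6], n = 2
dx = (6 - 1) / 2 = 5/2
Left endpoints: [1, 7/2]
f values: [7, 17]
Sum = dx * (sum of f values)
= 5/2 * 24
= 60 = 60.00

60.00


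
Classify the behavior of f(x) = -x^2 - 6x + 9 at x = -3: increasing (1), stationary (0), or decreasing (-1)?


Compute f'(x) to determine behavior:
f'(x) = -2x - 6
f'(-3) = -2 * (-3) - 6
= 6 - 6
= 0
Since f'(-3) = 0, the function is stationary (0)

0


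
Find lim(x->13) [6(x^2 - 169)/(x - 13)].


Direct substitution gives 0/0, so we factor the numerator.
Factor: 6(x^2 - 169) = 6 * (x - 13)(x + 13)
Cancel the common factor (x - 13):
6(x^2 - 169)/(x - 13) = 6 * (x + 13)
Now substitute x = 13:
= 6 * (13 + 13) = 156

156


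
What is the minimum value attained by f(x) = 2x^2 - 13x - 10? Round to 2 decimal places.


For a quadratic f(x) = ax^2 + bx + c with a > 0, the minimum is at the vertex.
Vertex x-coordinate: x = -b/(2a)
x = -(-13) / (2 * 2)
x = 13/4
Substitute back to find the minimum value:
f(13/4) = 2 * (13/4)^2 - 13 * (13/4) - 10
= 169/8 - 169/4 - 10
= -249/8 ≈ -31.13

-31.13


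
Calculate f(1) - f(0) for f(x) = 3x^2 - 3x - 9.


Net change = f(b) - f(a)
f(x) = 3x^2 - 3x - 9
Compute f(1):
f(1) = 3 * 1^2 - 3 * 1 - 9
= 3 - 3 - 9
= -9
Compute f(0):
f(0) = 3 * 0^2 - 3 * 0 - 9
= 0 + 0 - 9
= -9
Net change = -9 - (-9) = 0

0


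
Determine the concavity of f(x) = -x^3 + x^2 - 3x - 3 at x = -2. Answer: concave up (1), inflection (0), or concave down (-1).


Concavity is determined by the sign of f''(x).
f(x) = -x^3 + x^2 - 3x - 3
f'(x) = -3x^2 + 2x - 3
f''(x) = -6x + 2
f''(-2) = -6 * (-2) + 2
= 12 + 2
= 14
Since f''(-2) > 0, the function is concave up (1)

1


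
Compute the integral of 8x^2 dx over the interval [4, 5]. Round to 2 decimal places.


Find the antiderivative of 8x^2:
F(x) = 8/3 * x^3
Apply the Fundamental Theorem of Calculus:
F(5) - F(4)
= 8/3 * 5^3 - 8/3 * 4^3
= 8/3 * (125 - 64)
= 8/3 * 61
= 488/3 ≈ 162.67

162.67


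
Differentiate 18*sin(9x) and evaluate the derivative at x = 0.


Apply the chain rule to differentiate 18*sin(9x):
d/dx [18*sin(9x)]
= 18 * cos(9x) * d/dx(9x)
= 18 * 9 * cos(9x)
= 162 * cos(9x)
Evaluate at x = 0:
= 162 * cos(0)
= 162 * 1
= 162

162


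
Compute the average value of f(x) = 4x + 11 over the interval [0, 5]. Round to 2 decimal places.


Average value = 1/(b-a) * integral from a to b of f(x) dx
First compute the integral of 4x + 11:
F(x) = 2x^2 + 11x
F(5) = 2 * 25 + 11 * 5 = 105
F(0) = 2 * 0 + 11 * 0 = 0
Integral = 105 - 0 = 105
Average = 105 / (5 - 0) = 105 / 5
= 21 = 21.00

21.00


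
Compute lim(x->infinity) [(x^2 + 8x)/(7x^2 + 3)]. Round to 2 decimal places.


For limits at infinity with equal-degree polynomials,
we compare leading coefficients.
Numerator leading term: x^2
Denominator leading term: 7x^2
Divide both by x^2:
lim = (1 + 8/x) / (7 + 3/x^2)
As x -> infinity, the 1/x and 1/x^2 terms vanish:
= 1/7 ≈ 0.14

0.14


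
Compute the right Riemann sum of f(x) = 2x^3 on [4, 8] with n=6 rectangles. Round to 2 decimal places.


Right Riemann sum uses right endpoints of each subinterval.
Interval: [4, 8], n = 6
dx = (8 - 4) / 6 = 2/3
Right endpoints: [14/3, 16/3, 6, 20/3, 22/3, 8]
f values: [5488/27, 8192/27, 432, 16000/27, 21296/27, 1024]
Sum = dx * (sum of f values)
= 2/3 * 3344
= 6688/3 ≈ 2229.33

2229.33


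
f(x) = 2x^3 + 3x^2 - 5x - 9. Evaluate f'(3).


Differentiate f(x) = 2x^3 + 3x^2 - 5x - 9 term by term:
f'(x) = 6x^2 + 6x - 5
Substitute x = 3:
f'(3) = 6 * 3^2 + 6 * 3 - 5
= 54 + 18 - 5
= 67

67


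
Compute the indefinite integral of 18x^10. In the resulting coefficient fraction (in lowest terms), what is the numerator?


Apply the power rule for integration:
integral of ax^n dx = a/(n+1) * x^(n+1) + C
integral of 18x^10 dx
= 18/11 * x^11 + C
The coefficient in lowest terms is 18/11, and its numerator is 18

18


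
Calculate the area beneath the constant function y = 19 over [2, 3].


The area under a constant function y = 19 is a rectangle.
Width = 3 - 2 = 1
Height = 19
Area = width * height
= 1 * 19
= 19

19


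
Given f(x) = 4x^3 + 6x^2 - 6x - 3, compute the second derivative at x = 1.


First derivative:
f'(x) = 12x^2 + 12x - 6
Second derivative:
f''(x) = 24x + 12
Substitute x = 1:
f''(1) = 24 * 1 + 12
= 24 + 12
= 36

36


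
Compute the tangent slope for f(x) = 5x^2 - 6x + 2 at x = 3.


The slope of the tangent line equals f'(x) at the point.
f(x) = 5x^2 - 6x + 2
f'(x) = 10x - 6
At x = 3:
f'(3) = 10 * 3 - 6
= 30 - 6
= 24

24


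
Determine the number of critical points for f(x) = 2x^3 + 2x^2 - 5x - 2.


Find where f'(x) = 0:
f(x) = 2x^3 + 2x^2 - 5x - 2
f'(x) = 6x^2 + 4x - 5
This is a quadratic in x. Use the discriminant to count real roots.
Discriminant = (4)^2 - 4 * 6 * (-5)
= 16 - (-120)
= 136
Since discriminant > 0, f'(x) = 0 has 2 real solutions.
Number of critical points: 2

2


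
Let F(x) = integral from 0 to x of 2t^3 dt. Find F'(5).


By the Fundamental Theorem of Calculus (Part 1):
If F(x) = integral from 0 to x of f(t) dt, then F'(x) = f(x)
Here f(t) = 2t^3
So F'(x) = 2x^3
Evaluate at x = 5:
F'(5) = 2 * 5^3
= 2 * 125
= 250

250


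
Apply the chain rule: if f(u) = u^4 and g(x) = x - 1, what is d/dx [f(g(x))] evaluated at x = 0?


Using the chain rule: (f(g(x)))' = f'(g(x)) * g'(x)
First, find g(0):
g(0) = 1 * 0 - 1 = -1
Next, f'(u) = 4u^3
And g'(x) = 1
So f'(g(0)) * g'(0)
= 4 * (-1)^3 * 1
= 4 * (-1) * 1
= -4

-4


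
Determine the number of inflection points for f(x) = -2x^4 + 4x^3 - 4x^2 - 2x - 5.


Inflection points occur where f''(x) = 0 and concavity changes.
f(x) = -2x^4 + 4x^3 - 4x^2 - 2x - 5
f'(x) = -8x^3 + 12x^2 - 8x - 2
f''(x) = -24x^2 + 24x - 8
This is a quadratic in x. Use the discriminant to count real roots.
Discriminant = (24)^2 - 4 * (-24) * (-8)
= 576 - 768
= -192
Since discriminant < 0, f''(x) = 0 has no real solutions.
Number of inflection points: 0

0


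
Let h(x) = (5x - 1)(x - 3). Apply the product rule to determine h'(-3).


Let u(x) = 5x - 1 and v(x) = x - 3
u'(x) = 5
v'(x) = 1
Product rule: h'(x) = u'(x)*v(x) + u(x)*v'(x)
= 5 * (x - 3) + (5x - 1) * 1
At x = -3:
u(-3) = 5 * (-3) - 1 = -16
v(-3) = 1 * (-3) - 3 = -6
h'(-3) = 5 * (-6) + (-16) * 1
= -30 - 16
= -46

-46


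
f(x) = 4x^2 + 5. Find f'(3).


Differentiate term by term using power and sum rules:
f(x) = 4x^2 + 5
f'(x) = 8x
Substitute x = 3:
f'(3) = 8 * 3 + 0
= 24 + 0
= 24

24


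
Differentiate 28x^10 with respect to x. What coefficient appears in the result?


We apply the power rule: d/dx [ax^n] = a*n * x^(n-1)
d/dx [28x^10]
= 28 * 10 * x^(10-1)
= 280x^9
The coefficient is 280

280


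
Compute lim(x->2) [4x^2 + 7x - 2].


Since polynomials are continuous, we use direct substitution.
lim(x->2) of 4x^2 + 7x - 2
= 4 * 2^2 + 7 * 2 - 2
= 16 + 14 - 2
= 28

28


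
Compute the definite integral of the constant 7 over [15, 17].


The integral of a constant k over [a, b] equals k * (b - a).
integral from 15 to 17 of 7 dx
= 7 * (17 - 15)
= 7 * 2
= 14

14


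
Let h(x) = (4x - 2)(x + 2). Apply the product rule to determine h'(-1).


Let u(x) = 4x - 2 and v(x) = x + 2
u'(x) = 4
v'(x) = 1
Product rule: h'(x) = u'(x)*v(x) + u(x)*v'(x)
= 4 * (x + 2) + (4x - 2) * 1
At x = -1:
u(-1) = 4 * (-1) - 2 = -6
v(-1) = 1 * (-1) + 2 = 1
h'(-1) = 4 * 1 + (-6) * 1
= 4 - 6
= -2

-2


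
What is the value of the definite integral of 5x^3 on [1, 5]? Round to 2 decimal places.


Find the antiderivative of 5x^3:
F(x) = 5/4 * x^4
Apply the Fundamental Theorem of Calculus:
F(5) - F(1)
= 5/4 * 5^4 - 5/4 * 1^4
= 5/4 * (625 - 1)
= 5/4 * 624
= 780 = 780.00

780.00


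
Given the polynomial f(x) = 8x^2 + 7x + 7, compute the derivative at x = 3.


Differentiate term by term using power and sum rules:
f(x) = 8x^2 + 7x + 7
f'(x) = 16x + 7
Substitute x = 3:
f'(3) = 16 * 3 + 7
= 48 + 7
= 55

55


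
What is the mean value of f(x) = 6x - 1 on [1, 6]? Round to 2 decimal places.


Average value = 1/(b-a) * integral from a to b of f(x) dx
First compute the integral of 6x - 1:
F(x) = 3x^2 - x
F(6) = 3 * 36 - 1 * 6 = 102
F(1) = 3 * 1 - 1 * 1 = 2
Integral = 102 - 2 = 100
Average = 100 / (6 - 1) = 100 / 5
= 20 = 20.00

20.00


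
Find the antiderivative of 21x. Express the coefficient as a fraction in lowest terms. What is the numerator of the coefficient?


Apply the power rule for integration:
integral of ax^n dx = a/(n+1) * x^(n+1) + C
integral of 21x dx
= 21/2 * x^2 + C
The coefficient in lowest terms is 21/2, and its numerator is 21

21


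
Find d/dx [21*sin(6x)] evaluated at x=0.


Apply the chain rule to differentiate 21*sin(6x):
d/dx [21*sin(6x)]
= 21 * cos(6x) * d/dx(6x)
= 21 * 6 * cos(6x)
= 126 * cos(6x)
Evaluate at x = 0:
= 126 * cos(0)
= 126 * 1
= 126

126


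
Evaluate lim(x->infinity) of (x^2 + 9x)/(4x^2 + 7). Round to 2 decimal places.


For limits at infinity with equal-degree polynomials,
we compare leading coefficients.
Numerator leading term: x^2
Denominator leading term: 4x^2
Divide both by x^2:
lim = (1 + 9/x) / (4 + 7/x^2)
As x -> infinity, the 1/x and 1/x^2 terms vanish:
= 1/4 = 0.25

0.25


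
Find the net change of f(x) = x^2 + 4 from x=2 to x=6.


Net change = f(b) - f(a)
f(x) = x^2 + 4
Compute f(6):
f(6) = 1 * 6^2 + 0 * 6 + 4
= 36 + 0 + 4
= 40
Compute f(2):
f(2) = 1 * 2^2 + 0 * 2 + 4
= 4 + 0 + 4
= 8
Net change = 40 - 8 = 32

32


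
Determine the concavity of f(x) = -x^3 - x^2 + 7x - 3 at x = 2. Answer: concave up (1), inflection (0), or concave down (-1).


Concavity is determined by the sign of f''(x).
f(x) = -x^3 - x^2 + 7x - 3
f'(x) = -3x^2 - 2x + 7
f''(x) = -6x - 2
f''(2) = -6 * 2 - 2
= -12 - 2
= -14
Since f''(2) < 0, the function is concave down (-1)

-1


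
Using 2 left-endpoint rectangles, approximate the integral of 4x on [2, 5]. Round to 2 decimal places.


Left Riemann sum uses left endpoints of each subinterval.
Interval: [2, 5], n = 2
dx = (5 - 2) / 2 = 3/2
Left endpoints: [2, 7/2]
f values: [8, 14]
Sum = dx * (sum of f values)
= 3/2 * 22
= 33 = 33.00

33.00


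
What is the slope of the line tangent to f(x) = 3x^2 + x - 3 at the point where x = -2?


The slope of the tangent line equals f'(x) at the point.
f(x) = 3x^2 + x - 3
f'(x) = 6x + 1
At x = -2:
f'(-2) = 6 * (-2) + 1
= -12 + 1
= -11

-11


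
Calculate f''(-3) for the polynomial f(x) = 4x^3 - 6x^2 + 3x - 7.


First derivative:
f'(x) = 12x^2 - 12x + 3
Second derivative:
f''(x) = 24x - 12
Substitute x = -3:
f''(-3) = 24 * (-3) - 12
= -72 - 12
= -84

-84


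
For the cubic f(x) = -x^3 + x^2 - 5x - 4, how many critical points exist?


Find where f'(x) = 0:
f(x) = -x^3 + x^2 - 5x - 4
f'(x) = -3x^2 + 2x - 5
This is a quadratic in x. Use the discriminant to count real roots.
Discriminant = (2)^2 - 4 * (-3) * (-5)
= 4 - 60
= -56
Since discriminant < 0, f'(x) = 0 has no real solutions.
Number of critical points: 0

0


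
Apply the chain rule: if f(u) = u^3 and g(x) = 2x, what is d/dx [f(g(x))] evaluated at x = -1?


Using the chain rule: (f(g(x)))' = f'(g(x)) * g'(x)
First, find g(-1):
g(-1) = 2 * (-1) + 0 = -2
Next, f'(u) = 3u^2
And g'(x) = 2
So f'(g(-1)) * g'(-1)
= 3 * (-2)^2 * 2
= 3 * 4 * 2
= 24

24


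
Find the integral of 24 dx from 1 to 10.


The integral of a constant k over [a, b] equals k * (b - a).
integral from 1 to 10 of 24 dx
= 24 * (10 - 1)
= 24 * 9
= 216

216


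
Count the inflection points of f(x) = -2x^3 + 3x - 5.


Inflection points occur where f''(x) = 0 and concavity changes.
f(x) = -2x^3 + 3x - 5
f'(x) = -6x^2 + 3
f''(x) = -12x
Set f''(x) = 0:
-12x = 0
x = 0 / (-12) = 0
Since f''(x) is linear (degree 1), it changes sign at this point.
Therefore there is exactly 1 inflection point.

1


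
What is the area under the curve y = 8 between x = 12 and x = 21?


The area under a constant function y = 8 is a rectangle.
Width = 21 - 12 = 9
Height = 8
Area = width * height
= 9 * 8
= 72

72


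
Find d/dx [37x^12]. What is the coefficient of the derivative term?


We apply the power rule: d/dx [ax^n] = a*n * x^(n-1)
d/dx [37x^12]
= 37 * 12 * x^(12-1)
= 444x^11
The coefficient is 444

444


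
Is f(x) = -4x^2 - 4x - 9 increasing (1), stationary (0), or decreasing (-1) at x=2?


Compute f'(x) to determine behavior:
f'(x) = -8x - 4
f'(2) = -8 * 2 - 4
= -16 - 4
= -20
Since f'(2) < 0, the function is decreasing (-1)

-1


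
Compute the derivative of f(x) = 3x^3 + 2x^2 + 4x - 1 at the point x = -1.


Differentiate f(x) = 3x^3 + 2x^2 + 4x - 1 term by term:
f'(x) = 9x^2 + 4x + 4
Substitute x = -1:
f'(-1) = 9 * (-1)^2 + 4 * (-1) + 4
= 9 - 4 + 4
= 9

9


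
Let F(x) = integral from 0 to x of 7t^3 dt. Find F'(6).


By the Fundamental Theorem of Calculus (Part 1):
If F(x) = integral from 0 to x of f(t) dt, then F'(x) = f(x)
Here f(t) = 7t^3
So F'(x) = 7x^3
Evaluate at x = 6:
F'(6) = 7 * 6^3
= 7 * 216
= 1512

1512


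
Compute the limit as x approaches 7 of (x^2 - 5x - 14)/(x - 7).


Direct substitution gives 0/0, so we factor the numerator.
Factor: (x^2 - 5x - 14) = (x - 7)(x + 2)
Cancel the common factor (x - 7):
(x^2 - 5x - 14)/(x - 7) = (x + 2)
Now substitute x = 7:
= (7) - (-2) = 9

9


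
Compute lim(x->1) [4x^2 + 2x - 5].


Since polynomials are continuous, we use direct substitution.
lim(x->1) of 4x^2 + 2x - 5
= 4 * 1^2 + 2 * 1 - 5
= 4 + 2 - 5
= 1

1


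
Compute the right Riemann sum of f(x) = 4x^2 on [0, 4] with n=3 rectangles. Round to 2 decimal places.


Right Riemann sum uses right endpoints of each subinterval.
Interval: [0, 4], n = 3
dx = (4 - 0) / 3 = 4/3
Right endpoints: [4/3, 8/3, 4]
f values: [64/9, 256/9, 64]
Sum = dx * (sum of f values)
= 4/3 * 896/9
= 3584/27 ≈ 132.74

132.74


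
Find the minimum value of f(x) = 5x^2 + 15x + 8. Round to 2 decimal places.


For a quadratic f(x) = ax^2 + bx + c with a > 0, the minimum is at the vertex.
Vertex x-coordinate: x = -b/(2a)
x = -(15) / (2 * 5)
x = -15/10 = -3/2
Substitute back to find the minimum value:
f(-3/2) = 5 * (-3/2)^2 + 15 * (-3/2) + 8
= 45/4 - 45/2 + 8
= -13/4 = -3.25

-3.25


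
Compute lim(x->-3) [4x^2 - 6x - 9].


Since polynomials are continuous, we use direct substitution.
lim(x->-3) of 4x^2 - 6x - 9
= 4 * (-3)^2 - 6 * (-3) - 9
= 36 + 18 - 9
= 45

45


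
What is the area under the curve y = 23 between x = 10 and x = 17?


The area under a constant function y = 23 is a rectangle.
Width = 17 - 10 = 7
Height = 23
Area = width * height
= 7 * 23
= 161

161


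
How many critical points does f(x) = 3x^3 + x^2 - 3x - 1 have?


Find where f'(x) = 0:
f(x) = 3x^3 + x^2 - 3x - 1
f'(x) = 9x^2 + 2x - 3
This is a quadratic in x. Use the discriminant to count real roots.
Discriminant = (2)^2 - 4 * 9 * (-3)
= 4 - (-108)
= 112
Since discriminant > 0, f'(x) = 0 has 2 real solutions.
Number of critical points: 2

2


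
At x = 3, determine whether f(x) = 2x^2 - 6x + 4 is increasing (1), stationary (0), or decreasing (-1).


Compute f'(x) to determine behavior:
f'(x) = 4x - 6
f'(3) = 4 * 3 - 6
= 12 - 6
= 6
Since f'(3) > 0, the function is increasing (1)

1


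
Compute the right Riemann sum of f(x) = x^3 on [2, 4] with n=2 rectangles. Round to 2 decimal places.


Right Riemann sum uses right endpoints of each subinterval.
Interval: [2, 4], n = 2
dx = (4 - 2) / 2 = 1
Right endpoints: [3, 4]
f values: [27, 64]
Sum = dx * (sum of f values)
= 1 * 91
= 91 = 91.00

91.00


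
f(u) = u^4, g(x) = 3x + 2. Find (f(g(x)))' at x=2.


Using the chain rule: (f(g(x)))' = f'(g(x)) * g'(x)
First, find g(2):
g(2) = 3 * 2 + 2 = 8
Next, f'(u) = 4u^3
And g'(x) = 3
So f'(g(2)) * g'(2)
= 4 * 8^3 * 3
= 4 * 512 * 3
= 6144

6144


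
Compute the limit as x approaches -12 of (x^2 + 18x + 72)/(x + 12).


Direct substitution gives 0/0, so we factor the numerator.
Factor: (x^2 + 18x + 72) = (x + 12)(x + 6)
Cancel the common factor (x + 12):
(x^2 + 18x + 72)/(x + 12) = (x + 6)
Now substitute x = -12:
= (-12) - (-6) = -6

-6


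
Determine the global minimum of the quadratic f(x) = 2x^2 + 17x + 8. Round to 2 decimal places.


For a quadratic f(x) = ax^2 + bx + c with a > 0, the minimum is at the vertex.
Vertex x-coordinate: x = -b/(2a)
x = -(17) / (2 * 2)
x = -17/4
Substitute back to find the minimum value:
f(-17/4) = 2 * (-17/4)^2 + 17 * (-17/4) + 8
= 289/8 - 289/4 + 8
= -225/8 ≈ -28.13

-28.13


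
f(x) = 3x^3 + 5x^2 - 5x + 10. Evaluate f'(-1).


Differentiate f(x) = 3x^3 + 5x^2 - 5x + 10 term by term:
f'(x) = 9x^2 + 10x - 5
Substitute x = -1:
f'(-1) = 9 * (-1)^2 + 10 * (-1) - 5
= 9 - 10 - 5
= -6

-6


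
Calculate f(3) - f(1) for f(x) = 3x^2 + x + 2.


Net change = f(b) - f(a)
f(x) = 3x^2 + x + 2
Compute f(3):
f(3) = 3 * 3^2 + 1 * 3 + 2
= 27 + 3 + 2
= 32
Compute f(1):
f(1) = 3 * 1^2 + 1 * 1 + 2
= 3 + 1 + 2
= 6
Net change = 32 - 6 = 26

26


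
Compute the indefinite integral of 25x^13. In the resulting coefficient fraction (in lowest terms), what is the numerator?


Apply the power rule for integration:
integral of ax^n dx = a/(n+1) * x^(n+1) + C
integral of 25x^13 dx
= 25/14 * x^14 + C
The coefficient in lowest terms is 25/14, and its numerator is 25

25


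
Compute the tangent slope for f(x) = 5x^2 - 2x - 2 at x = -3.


The slope of the tangent line equals f'(x) at the point.
f(x) = 5x^2 - 2x - 2
f'(x) = 10x - 2
At x = -3:
f'(-3) = 10 * (-3) - 2
= -30 - 2
= -32

-32


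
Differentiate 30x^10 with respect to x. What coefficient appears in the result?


We apply the power rule: d/dx [ax^n] = a*n * x^(n-1)
d/dx [30x^10]
= 30 * 10 * x^(10-1)
= 300x^9
The coefficient is 300

300


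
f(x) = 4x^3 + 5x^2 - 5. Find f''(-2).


First derivative:
f'(x) = 12x^2 + 10x
Second derivative:
f''(x) = 24x + 10
Substitute x = -2:
f''(-2) = 24 * (-2) + 10
= -48 + 10
= -38

-38


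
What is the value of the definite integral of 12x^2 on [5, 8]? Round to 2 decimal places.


Find the antiderivative of 12x^2:
F(x) = 12/3 * x^3
Apply the Fundamental Theorem of Calculus:
F(8) - F(5)
= 12/3 * 8^3 - 12/3 * 5^3
= 12/3 * (512 - 125)
= 12/3 * 387
= 1548 = 1548.00

1548.00


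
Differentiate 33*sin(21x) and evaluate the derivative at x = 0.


Apply the chain rule to differentiate 33*sin(21x):
d/dx [33*sin(21x)]
= 33 * cos(21x) * d/dx(21x)
= 33 * 21 * cos(21x)
= 693 * cos(21x)
Evaluate at x = 0:
= 693 * cos(0)
= 693 * 1
= 693

693


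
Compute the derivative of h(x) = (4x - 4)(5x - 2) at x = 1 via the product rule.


Let u(x) = 4x - 4 and v(x) = 5x - 2
u'(x) = 4
v'(x) = 5
Product rule: h'(x) = u'(x)*v(x) + u(x)*v'(x)
= 4 * (5x - 2) + (4x - 4) * 5
At x = 1:
u(1) = 4 * 1 - 4 = 0
v(1) = 5 * 1 - 2 = 3
h'(1) = 4 * 3 + 0 * 5
= 12 + 0
= 12

12


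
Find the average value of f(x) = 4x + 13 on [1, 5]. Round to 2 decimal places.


Average value = 1/(b-a) * integral from a to b of f(x) dx
First compute the integral of 4x + 13:
F(x) = 2x^2 + 13x
F(5) = 2 * 25 + 13 * 5 = 115
F(1) = 2 * 1 + 13 * 1 = 15
Integral = 115 - 15 = 100
Average = 100 / (5 - 1) = 100 / 4
= 25 = 25.00

25.00


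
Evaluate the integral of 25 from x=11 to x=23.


The integral of a constant k over [a, b] equals k * (b - a).
integral from 11 to 23 of 25 dx
= 25 * (23 - 11)
= 25 * 12
= 300

300


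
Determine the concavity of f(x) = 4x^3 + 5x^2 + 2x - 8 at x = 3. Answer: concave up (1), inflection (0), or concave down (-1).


Concavity is determined by the sign of f''(x).
f(x) = 4x^3 + 5x^2 + 2x - 8
f'(x) = 12x^2 + 10x + 2
f''(x) = 24x + 10
f''(3) = 24 * 3 + 10
= 72 + 10
= 82
Since f''(3) > 0, the function is concave up (1)

1


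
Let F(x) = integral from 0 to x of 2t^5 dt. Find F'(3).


By the Fundamental Theorem of Calculus (Part 1):
If F(x) = integral from 0 to x of f(t) dt, then F'(x) = f(x)
Here f(t) = 2t^5
So F'(x) = 2x^5
Evaluate at x = 3:
F'(3) = 2 * 3^5
= 2 * 243
= 486

486


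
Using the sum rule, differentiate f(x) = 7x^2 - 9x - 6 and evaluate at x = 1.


Differentiate term by term using power and sum rules:
f(x) = 7x^2 - 9x - 6
f'(x) = 14x - 9
Substitute x = 1:
f'(1) = 14 * 1 - 9
= 14 - 9
= 5

5


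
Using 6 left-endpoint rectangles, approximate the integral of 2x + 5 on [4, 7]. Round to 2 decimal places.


Left Riemann sum uses left endpoints of each subinterval.
Interval: [4, 7], n = 6
dx = (7 - 4) / 6 = 1/2
Left endpoints: [4, 9/2, 5, 11/2, 6, 13/2]
f values: [13, 14, 15, 16, 17, 18]
Sum = dx * (sum of f values)
= 1/2 * 93
= 93/2 = 46.50

46.50


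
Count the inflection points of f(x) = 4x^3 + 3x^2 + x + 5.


Inflection points occur where f''(x) = 0 and concavity changes.
f(x) = 4x^3 + 3x^2 + x + 5
f'(x) = 12x^2 + 6x + 1
f''(x) = 24x + 6
Set f''(x) = 0:
24x + 6 = 0
x = -6 / 24 = -1/4
Since f''(x) is linear (degree 1), it changes sign at this point.
Therefore there is exactly 1 inflection point.

1


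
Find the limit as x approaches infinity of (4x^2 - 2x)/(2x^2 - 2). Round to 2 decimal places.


For limits at infinity with equal-degree polynomials,
we compare leading coefficients.
Numerator leading term: 4x^2
Denominator leading term: 2x^2
Divide both by x^2:
lim = (4 - 2/x) / (2 - 2/x^2)
As x -> infinity, the 1/x and 1/x^2 terms vanish:
= 4/2 = 2 = 2.00

2.00


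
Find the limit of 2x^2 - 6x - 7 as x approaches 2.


Since polynomials are continuous, we use direct substitution.
lim(x->2) of 2x^2 - 6x - 7
= 2 * 2^2 - 6 * 2 - 7
= 8 - 12 - 7
= -11

-11


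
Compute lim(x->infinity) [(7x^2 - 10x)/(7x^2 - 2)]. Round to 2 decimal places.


For limits at infinity with equal-degree polynomials,
we compare leading coefficients.
Numerator leading term: 7x^2
Denominator leading term: 7x^2
Divide both by x^2:
lim = (7 - 10/x) / (7 - 2/x^2)
As x -> infinity, the 1/x and 1/x^2 terms vanish:
= 7/7 = 1 = 1.00

1.00


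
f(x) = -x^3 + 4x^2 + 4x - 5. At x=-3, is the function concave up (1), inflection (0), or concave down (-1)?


Concavity is determined by the sign of f''(x).
f(x) = -x^3 + 4x^2 + 4x - 5
f'(x) = -3x^2 + 8x + 4
f''(x) = -6x + 8
f''(-3) = -6 * (-3) + 8
= 18 + 8
= 26
Since f''(-3) > 0, the function is concave up (1)

1


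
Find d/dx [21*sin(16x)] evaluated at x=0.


Apply the chain rule to differentiate 21*sin(16x):
d/dx [21*sin(16x)]
= 21 * cos(16x) * d/dx(16x)
= 21 * 16 * cos(16x)
= 336 * cos(16x)
Evaluate at x = 0:
= 336 * cos(0)
= 336 * 1
= 336

336


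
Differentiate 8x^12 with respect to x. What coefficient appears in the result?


We apply the power rule: d/dx [ax^n] = a*n * x^(n-1)
d/dx [8x^12]
= 8 * 12 * x^(12-1)
= 96x^11
The coefficient is 96

96


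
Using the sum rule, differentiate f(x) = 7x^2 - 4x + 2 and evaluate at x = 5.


Differentiate term by term using power and sum rules:
f(x) = 7x^2 - 4x + 2
f'(x) = 14x - 4
Substitute x = 5:
f'(5) = 14 * 5 - 4
= 70 - 4
= 66

66


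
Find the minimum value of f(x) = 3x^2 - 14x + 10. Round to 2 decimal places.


For a quadratic f(x) = ax^2 + bx + c with a > 0, the minimum is at the vertex.
Vertex x-coordinate: x = -b/(2a)
x = -(-14) / (2 * 3)
x = 14/6 = 7/3
Substitute back to find the minimum value:
f(7/3) = 3 * (7/3)^2 - 14 * (7/3) + 10
= 49/3 - 98/3 + 10
= -19/3 ≈ -6.33

-6.33


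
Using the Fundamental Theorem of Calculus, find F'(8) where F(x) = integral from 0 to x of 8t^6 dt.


By the Fundamental Theorem of Calculus (Part 1):
If F(x) = integral from 0 to x of f(t) dt, then F'(x) = f(x)
Here f(t) = 8t^6
So F'(x) = 8x^6
Evaluate at x = 8:
F'(8) = 8 * 8^6
= 8 * 262144
= 2097152

2097152


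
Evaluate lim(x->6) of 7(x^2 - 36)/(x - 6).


Direct substitution gives 0/0, so we factor the numerator.
Factor: 7(x^2 - 36) = 7 * (x - 6)(x + 6)
Cancel the common factor (x - 6):
7(x^2 - 36)/(x - 6) = 7 * (x + 6)
Now substitute x = 6:
= 7 * (6 + 6) = 84

84


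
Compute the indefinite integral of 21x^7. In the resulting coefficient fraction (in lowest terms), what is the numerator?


Apply the power rule for integration:
integral of ax^n dx = a/(n+1) * x^(n+1) + C
integral of 21x^7 dx
= 21/8 * x^8 + C
The coefficient in lowest terms is 21/8, and its numerator is 21

21


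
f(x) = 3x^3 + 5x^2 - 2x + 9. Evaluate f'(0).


Differentiate f(x) = 3x^3 + 5x^2 - 2x + 9 term by term:
f'(x) = 9x^2 + 10x - 2
Substitute x = 0:
f'(0) = 9 * 0^2 + 10 * 0 - 2
= 0 + 0 - 2
= -2

-2


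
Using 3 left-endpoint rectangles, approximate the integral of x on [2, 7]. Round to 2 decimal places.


Left Riemann sum uses left endpoints of each subinterval.
Interval: [2, 7], n = 3
dx = (7 - 2) / 3 = 5/3
Left endpoints: [2, 11/3, 16/3]
f values: [2, 11/3, 16/3]
Sum = dx * (sum of f values)
= 5/3 * 11
= 55/3 ≈ 18.33

18.33


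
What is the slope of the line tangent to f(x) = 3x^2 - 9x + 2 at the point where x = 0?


The slope of the tangent line equals f'(x) at the point.
f(x) = 3x^2 - 9x + 2
f'(x) = 6x - 9
At x = 0:
f'(0) = 6 * 0 - 9
= 0 - 9
= -9

-9


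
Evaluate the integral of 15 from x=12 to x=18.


The integral of a constant k over [a, b] equals k * (b - a).
integral from 12 to 18 of 15 dx
= 15 * (18 - 12)
= 15 * 6
= 90

90


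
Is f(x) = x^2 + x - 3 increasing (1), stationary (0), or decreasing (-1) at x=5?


Compute f'(x) to determine behavior:
f'(x) = 2x + 1
f'(5) = 2 * 5 + 1
= 10 + 1
= 11
Since f'(5) > 0, the function is increasing (1)

1


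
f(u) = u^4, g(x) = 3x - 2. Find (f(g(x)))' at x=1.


Using the chain rule: (f(g(x)))' = f'(g(x)) * g'(x)
First, find g(1):
g(1) = 3 * 1 - 2 = 1
Next, f'(u) = 4u^3
And g'(x) = 3
So f'(g(1)) * g'(1)
= 4 * 1^3 * 3
= 4 * 1 * 3
= 12

12


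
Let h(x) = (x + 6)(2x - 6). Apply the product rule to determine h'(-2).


Let u(x) = x + 6 and v(x) = 2x - 6
u'(x) = 1
v'(x) = 2
Product rule: h'(x) = u'(x)*v(x) + u(x)*v'(x)
= 1 * (2x - 6) + (x + 6) * 2
At x = -2:
u(-2) = 1 * (-2) + 6 = 4
v(-2) = 2 * (-2) - 6 = -10
h'(-2) = 1 * (-10) + 4 * 2
= -10 + 8
= -2

-2


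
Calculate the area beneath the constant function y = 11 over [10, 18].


The area under a constant function y = 11 is a rectangle.
Width = 18 - 10 = 8
Height = 11
Area = width * height
= 8 * 11
= 88

88


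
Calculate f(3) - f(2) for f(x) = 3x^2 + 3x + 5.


Net change = f(b) - f(a)
f(x) = 3x^2 + 3x + 5
Compute f(3):
f(3) = 3 * 3^2 + 3 * 3 + 5
= 27 + 9 + 5
= 41
Compute f(2):
f(2) = 3 * 2^2 + 3 * 2 + 5
= 12 + 6 + 5
= 23
Net change = 41 - 23 = 18

18


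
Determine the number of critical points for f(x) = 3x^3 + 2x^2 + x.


Find where f'(x) = 0:
f(x) = 3x^3 + 2x^2 + x
f'(x) = 9x^2 + 4x + 1
This is a quadratic in x. Use the discriminant to count real roots.
Discriminant = (4)^2 - 4 * 9 * 1
= 16 - 36
= -20
Since discriminant < 0, f'(x) = 0 has no real solutions.
Number of critical points: 0

0


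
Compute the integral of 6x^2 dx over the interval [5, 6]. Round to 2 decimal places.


Find the antiderivative of 6x^2:
F(x) = 6/3 * x^3
Apply the Fundamental Theorem of Calculus:
F(6) - F(5)
= 6/3 * 6^3 - 6/3 * 5^3
= 6/3 * (216 - 125)
= 6/3 * 91
= 182 = 182.00

182.00


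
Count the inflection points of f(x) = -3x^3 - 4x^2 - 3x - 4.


Inflection points occur where f''(x) = 0 and concavity changes.
f(x) = -3x^3 - 4x^2 - 3x - 4
f'(x) = -9x^2 - 8x - 3
f''(x) = -18x - 8
Set f''(x) = 0:
-18x - 8 = 0
x = 8 / (-18) = -4/9
Since f''(x) is linear (degree 1), it changes sign at this point.
Therefore there is exactly 1 inflection point.

1


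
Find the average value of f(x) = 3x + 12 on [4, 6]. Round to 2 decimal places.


Average value = 1/(b-a) * integral from a to b of f(x) dx
First compute the integral of 3x + 12:
F(x) = (3/2)x^2 + 12x
F(6) = 3/2 * 36 + 12 * 6 = 126
F(4) = 3/2 * 16 + 12 * 4 = 72
Integral = 126 - 72 = 54
Average = 54 / (6 - 4) = 54 / 2
= 27 = 27.00

27.00


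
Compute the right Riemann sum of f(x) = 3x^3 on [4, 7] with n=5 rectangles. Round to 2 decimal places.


Right Riemann sum uses right endpoints of each subinterval.
Interval: [4, 7], n = 5
dx = (7 - 4) / 5 = 3/5
Right endpoints: [23/5, 26/5, 29/5, 32/5, 7]
f values: [36501/125, 52728/125, 73167/125, 98304/125, 1029]
Sum = dx * (sum of f values)
= 3/5 * 15573/5
= 46719/25 = 1868.76

1868.76


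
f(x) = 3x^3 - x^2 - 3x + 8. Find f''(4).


First derivative:
f'(x) = 9x^2 - 2x - 3
Second derivative:
f''(x) = 18x - 2
Substitute x = 4:
f''(4) = 18 * 4 - 2
= 72 - 2
= 70

70


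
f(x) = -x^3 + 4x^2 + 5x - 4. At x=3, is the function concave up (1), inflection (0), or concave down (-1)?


Concavity is determined by the sign of f''(x).
f(x) = -x^3 + 4x^2 + 5x - 4
f'(x) = -3x^2 + 8x + 5
f''(x) = -6x + 8
f''(3) = -6 * 3 + 8
= -18 + 8
= -10
Since f''(3) < 0, the function is concave down (-1)

-1


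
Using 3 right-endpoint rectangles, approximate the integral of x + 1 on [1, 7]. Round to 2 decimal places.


Right Riemann sum uses right endpoints of each subinterval.
Interval: [1, 7], n = 3
dx = (7 - 1) / 3 = 2
Right endpoints: [3, 5, 7]
f values: [4, 6, 8]
Sum = dx * (sum of f values)
= 2 * 18
= 36 = 36.00

36.00


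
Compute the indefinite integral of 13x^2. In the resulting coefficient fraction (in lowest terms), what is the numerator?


Apply the power rule for integration:
integral of ax^n dx = a/(n+1) * x^(n+1) + C
integral of 13x^2 dx
= 13/3 * x^3 + C
The coefficient in lowest terms is 13/3, and its numerator is 13

13


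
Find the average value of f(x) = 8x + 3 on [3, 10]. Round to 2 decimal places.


Average value = 1/(b-a) * integral from a to b of f(x) dx
First compute the integral of 8x + 3:
F(x) = 4x^2 + 3x
F(10) = 4 * 100 + 3 * 10 = 430
F(3) = 4 * 9 + 3 * 3 = 45
Integral = 430 - 45 = 385
Average = 385 / (10 - 3) = 385 / 7
= 55 = 55.00

55.00


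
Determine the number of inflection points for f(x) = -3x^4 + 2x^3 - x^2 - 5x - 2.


Inflection points occur where f''(x) = 0 and concavity changes.
f(x) = -3x^4 + 2x^3 - x^2 - 5x - 2
f'(x) = -12x^3 + 6x^2 - 2x - 5
f''(x) = -36x^2 + 12x - 2
This is a quadratic in x. Use the discriminant to count real roots.
Discriminant = (12)^2 - 4 * (-36) * (-2)
= 144 - 288
= -144
Since discriminant < 0, f''(x) = 0 has no real solutions.
Number of inflection points: 0

0


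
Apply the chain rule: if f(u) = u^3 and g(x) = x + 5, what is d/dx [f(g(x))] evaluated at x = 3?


Using the chain rule: (f(g(x)))' = f'(g(x)) * g'(x)
First, find g(3):
g(3) = 1 * 3 + 5 = 8
Next, f'(u) = 3u^2
And g'(x) = 1
So f'(g(3)) * g'(3)
= 3 * 8^2 * 1
= 3 * 64 * 1
= 192

192


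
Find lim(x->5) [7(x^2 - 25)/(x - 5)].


Direct substitution gives 0/0, so we factor the numerator.
Factor: 7(x^2 - 25) = 7 * (x - 5)(x + 5)
Cancel the common factor (x - 5):
7(x^2 - 25)/(x - 5) = 7 * (x + 5)
Now substitute x = 5:
= 7 * (5 + 5) = 70

70


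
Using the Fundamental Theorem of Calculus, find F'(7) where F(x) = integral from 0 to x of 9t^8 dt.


By the Fundamental Theorem of Calculus (Part 1):
If F(x) = integral from 0 to x of f(t) dt, then F'(x) = f(x)
Here f(t) = 9t^8
So F'(x) = 9x^8
Evaluate at x = 7:
F'(7) = 9 * 7^8
= 9 * 5764801
= 51883209

51883209


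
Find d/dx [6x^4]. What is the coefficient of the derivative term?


We apply the power rule: d/dx [ax^n] = a*n * x^(n-1)
d/dx [6x^4]
= 6 * 4 * x^(4-1)
= 24x^3
The coefficient is 24

24


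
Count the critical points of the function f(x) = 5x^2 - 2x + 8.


Find where f'(x) = 0:
f'(x) = 10x - 2
Set f'(x) = 0:
10x - 2 = 0
x = 2 / 10 = 1/5
This is a linear equation in x, so there is exactly one solution.
Number of critical points: 1

1


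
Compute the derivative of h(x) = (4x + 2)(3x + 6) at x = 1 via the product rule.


Let u(x) = 4x + 2 and v(x) = 3x + 6
u'(x) = 4
v'(x) = 3
Product rule: h'(x) = u'(x)*v(x) + u(x)*v'(x)
= 4 * (3x + 6) + (4x + 2) * 3
At x = 1:
u(1) = 4 * 1 + 2 = 6
v(1) = 3 * 1 + 6 = 9
h'(1) = 4 * 9 + 6 * 3
= 36 + 18
= 54

54


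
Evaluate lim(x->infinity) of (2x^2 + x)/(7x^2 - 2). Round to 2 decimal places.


For limits at infinity with equal-degree polynomials,
we compare leading coefficients.
Numerator leading term: 2x^2
Denominator leading term: 7x^2
Divide both by x^2:
lim = (2 + 1/x) / (7 - 2/x^2)
As x -> infinity, the 1/x and 1/x^2 terms vanish:
= 2/7 ≈ 0.29

0.29


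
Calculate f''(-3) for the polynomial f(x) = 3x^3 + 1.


First derivative:
f'(x) = 9x^2
Second derivative:
f''(x) = 18x
Substitute x = -3:
f''(-3) = 18 * (-3) + 0
= -54 + 0
= -54

-54


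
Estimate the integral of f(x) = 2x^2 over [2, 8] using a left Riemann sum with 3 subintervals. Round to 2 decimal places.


Left Riemann sum uses left endpoints of each subinterval.
Interval: [2, 8], n = 3
dx = (8 - 2) / 3 = 2
Left endpoints: [2, 4, 6]
f values: [8, 32, 72]
Sum = dx * (sum of f values)
= 2 * 112
= 224 = 224.00

224.00
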